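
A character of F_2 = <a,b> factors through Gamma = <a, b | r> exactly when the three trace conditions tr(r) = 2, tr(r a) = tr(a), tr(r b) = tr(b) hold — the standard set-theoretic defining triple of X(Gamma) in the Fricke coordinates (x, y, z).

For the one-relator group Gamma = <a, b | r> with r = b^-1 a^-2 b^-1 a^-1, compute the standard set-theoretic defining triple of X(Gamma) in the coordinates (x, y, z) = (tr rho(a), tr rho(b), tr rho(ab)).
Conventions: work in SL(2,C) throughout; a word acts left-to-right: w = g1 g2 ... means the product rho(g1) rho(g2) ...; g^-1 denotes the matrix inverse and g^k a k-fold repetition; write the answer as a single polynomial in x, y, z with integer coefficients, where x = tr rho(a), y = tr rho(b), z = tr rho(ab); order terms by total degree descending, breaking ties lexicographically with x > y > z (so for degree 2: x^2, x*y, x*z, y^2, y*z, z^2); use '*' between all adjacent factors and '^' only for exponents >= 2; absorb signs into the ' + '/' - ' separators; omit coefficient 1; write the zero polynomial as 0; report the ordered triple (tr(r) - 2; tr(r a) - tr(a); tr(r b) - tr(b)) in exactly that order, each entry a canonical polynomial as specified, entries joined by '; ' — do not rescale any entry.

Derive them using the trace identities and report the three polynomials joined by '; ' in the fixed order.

tr(a^-1) = tr(a) = x
and tr(a^-2) = tr(a^-1) * tr(a) - tr(1) = x^2 - 2
tr(b a^-1) = tr(b) * tr(a) - tr(b a) = x*y - z
next, tr(a^-2 b) = tr(b a^-1) * tr(a) - tr(b) = x^2*y - x*z - y
and tr(a^-2 b^-1) = tr(a^-2) * tr(b) - tr(a^-2 b) = x*z - y
tr(a^-1 b^-1 a^-2) = tr(a^-2 b^-1) * tr(a) - tr(a^-2 b^-1 a) = x^2*z - x*y - z
and tr(a^-2 b a^-1) = tr(b a^-2) * tr(a) - tr(b a^-1) = x^3*y - x^2*z - 2*x*y + z
and tr(b^2) = tr(b) * tr(b) - tr(1) = y^2 - 2
next, tr(b^2 a) = tr(b) * tr(a b) - tr(a) = y*z - x
next, tr(b a^-1 b) = tr(b^2) * tr(a) - tr(b^2 a) = x*y^2 - y*z - x
next, tr(b a b a) = tr(a b) * tr(a b) - tr(1) = z^2 - 2
tr(b a^-1 b a) = tr(b a b) * tr(a) - tr(b a b a) = x*y*z - x^2 - z^2 + 2
and tr(a^-1 b a^-1 b) = tr(b a^-1 b) * tr(a) - tr(b a^-1 b a) = x^2*y^2 - 2*x*y*z + z^2 - 2
and tr(a^-2 b a^-1 b) = tr(a^-1 b a^-1 b) * tr(a) - tr(a^-1 b a^-1 b a) = x^3*y^2 - 2*x^2*y*z - x*y^2 + x*z^2 + y*z - x
and tr(a^-1 b^-1 a^-2 b) = tr(a^-2 b a^-1) * tr(b) - tr(a^-2 b a^-1 b) = x^2*y*z - x*y^2 - x*z^2 + x
tr(b^-1 a^-2 b^-1 a^-1) = tr(a^-1 b^-1 a^-2) * tr(b) - tr(a^-1 b^-1 a^-2 b) = x*z^2 - y*z - x
next, tr(b^-1 a^-2 b^-1) = tr(a^-2 b^-1) * tr(b) - tr(a^-2)  (eliminate b^-1) = x*y*z - x^2 - y^2 + 2
assemble the triple (tr(r) - 2; tr(r a) - x; tr(r b) - y)

x*z^2 - y*z - x - 2; x*y*z - x^2 - y^2 - x + 2; x^2*z - x*y - y - z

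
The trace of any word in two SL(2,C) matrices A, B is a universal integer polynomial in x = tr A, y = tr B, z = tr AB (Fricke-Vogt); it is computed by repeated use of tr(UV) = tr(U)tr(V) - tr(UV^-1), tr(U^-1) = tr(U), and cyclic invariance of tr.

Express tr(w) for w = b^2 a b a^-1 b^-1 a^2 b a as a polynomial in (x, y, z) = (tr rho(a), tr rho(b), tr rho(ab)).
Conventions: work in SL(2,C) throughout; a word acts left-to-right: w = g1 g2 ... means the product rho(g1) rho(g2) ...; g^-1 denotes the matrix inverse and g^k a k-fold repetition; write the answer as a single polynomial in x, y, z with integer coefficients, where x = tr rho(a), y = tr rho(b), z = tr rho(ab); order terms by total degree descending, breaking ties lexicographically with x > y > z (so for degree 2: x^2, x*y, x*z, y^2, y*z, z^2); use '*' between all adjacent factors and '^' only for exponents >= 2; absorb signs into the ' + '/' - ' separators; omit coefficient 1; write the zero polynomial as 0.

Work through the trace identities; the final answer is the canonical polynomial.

next, tr(b a b a) = tr(a b)*tr(a b) - tr(1)   [split at repeated a] = z^2 - 2
tr(b a b) = tr(b)*tr(a b) - tr(a) = y*z - x
next, tr(a^2 b a b) = tr(a)*tr(b a b a) - tr(b a b) = x*z^2 - y*z - x
tr(a b a) = tr(a)*tr(b a) - tr(b) = x*z - y
tr(a^2 b a) = tr(a)*tr(a b a) - tr(a b) = x^2*z - x*y - z
tr(b a b^2 a^2) = tr(b)*tr(a^2 b a b) - tr(a^2 b a) = x*y*z^2 - x^2*z - y^2*z + z
next, tr(b a b^2 a) = tr(b)*tr(a b a b) - tr(a b a) = y*z^2 - x*z - y
tr(a^2 b a b^2 a) = tr(a)*tr(b a b^2 a^2) - tr(b a b^2 a) = x^2*y*z^2 - x^3*z - x*y^2*z - y*z^2 + 2*x*z + y
next, tr(b a b a b a) = tr(b a b a)*tr(b a) - tr(a b)   [split at repeated b] = z^3 - 3*z
next, tr(a b a^2 b a b) = tr(a)*tr(b a b a b a) - tr(b a b a b) = x*z^3 - y*z^2 - 2*x*z + y
tr(a^2) = tr(a)*tr(a) - tr(1) = x^2 - 2
tr(b a^2 b) = tr(b)*tr(a^2 b) - tr(a^2) = x*y*z - x^2 - y^2 + 2
next, tr(a b a^2 b a) = tr(a)*tr(b a^2 b a) - tr(b a^2 b) = x^2*z^2 - 2*x*y*z + y^2 - 2
and tr(b a b^2 a b a^2) = tr(b)*tr(a b a^2 b a b) - tr(a b a^2 b a) = x*y*z^3 - x^2*z^2 - y^2*z^2 + 2
tr(b a b^2 a b a) = tr(b)*tr(a b a b a b) - tr(a b a b a) = y*z^3 - x*z^2 - 2*y*z + x
next, tr(a^2 b a b^2 a b a) = tr(a)*tr(b a b^2 a b a^2) - tr(b a b^2 a b a) = x^2*y*z^3 - x^3*z^2 - x*y^2*z^2 - y*z^3 + x*z^2 + 2*y*z + x
next, tr(a b a b a b a b) = tr(a b)*tr(a b a b a b) - tr(a^-1 b^-1 a^-1 b^-1)   [split at repeated a] = z^4 - 4*z^2 + 2
tr(b a b^2 a b a b a) = tr(b)*tr(a b a b a b a b) - tr(a b a b a b a) = y*z^4 - x*z^3 - 3*y*z^2 + 2*x*z + y
and tr(b a b^2 a b a b) = tr(b)*tr(a b a b^2 a b) - tr(a b a b^2 a) = y^2*z^3 - 2*x*y*z^2 + x^2*z - y^2*z + x*y - z
next, tr(a^2 b a b^2 a b a b) = tr(a)*tr(b a b^2 a b a b a) - tr(b a b^2 a b a b) = x*y*z^4 - x^2*z^3 - y^2*z^3 - x*y*z^2 + x^2*z + y^2*z + z
next, tr(b^-1 a^2 b a b^2 a b a) = tr(a^2 b a b^2 a b a)*tr(b) - tr(a^2 b a b^2 a b a b) = x^2*y^2*z^3 - x^3*y*z^2 - x*y^3*z^2 - x*y*z^4 + x^2*z^3 + 2*x*y*z^2 - x^2*z + y^2*z + x*y - z
tr(b^2 a b a^-1 b^-1 a^2 b a) = tr(b^-1 a^2 b a b^2 a b)*tr(a) - tr(b^-1 a^2 b a b^2 a b a) = -x^2*y^2*z^3 + 2*x^3*y*z^2 + x*y^3*z^2 + x*y*z^4 - x^4*z - x^2*y^2*z - x^2*z^3 - 3*x*y*z^2 + 3*x^2*z - y^2*z + z

-x^2*y^2*z^3 + 2*x^3*y*z^2 + x*y^3*z^2 + x*y*z^4 - x^4*z - x^2*y^2*z - x^2*z^3 - 3*x*y*z^2 + 3*x^2*z - y^2*z + z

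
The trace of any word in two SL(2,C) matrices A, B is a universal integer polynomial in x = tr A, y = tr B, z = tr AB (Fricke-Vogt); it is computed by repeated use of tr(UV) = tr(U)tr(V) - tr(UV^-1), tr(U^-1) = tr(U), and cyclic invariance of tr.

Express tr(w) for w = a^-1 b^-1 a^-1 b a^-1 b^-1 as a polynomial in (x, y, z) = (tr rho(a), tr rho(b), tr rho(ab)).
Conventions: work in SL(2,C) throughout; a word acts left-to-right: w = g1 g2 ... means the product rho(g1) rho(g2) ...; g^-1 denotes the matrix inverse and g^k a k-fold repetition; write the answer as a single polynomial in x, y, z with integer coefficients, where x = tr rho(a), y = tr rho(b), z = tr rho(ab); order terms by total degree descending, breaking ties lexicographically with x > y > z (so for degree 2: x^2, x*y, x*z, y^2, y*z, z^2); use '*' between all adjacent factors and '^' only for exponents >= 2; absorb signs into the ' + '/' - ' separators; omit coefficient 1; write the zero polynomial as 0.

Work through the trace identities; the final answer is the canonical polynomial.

x*y*z^2 - y^2*z - z^3 - x*y + 3*z

trace(a^-1) = trace(a) = x
apply: trace(a^-2) = trace(a^-1) trace(a) - trace(1)  (eliminate a^-1) = x^2 - 2
trace(a^-1 b) = trace(b) trace(a) - trace(b a)  (eliminate a^-1) = x*y - z
trace(b a b) = trace(b) trace(a b) - trace(a)  (reduce the b square) = y*z - x
trace(b a b a) = trace(a b) trace(a b) - trace(1)  (split on a) = z^2 - 2
apply: trace(b a b a^-1) = trace(b a b) trace(a) - trace(b a b a)  (eliminate a^-1) = x*y*z - x^2 - z^2 + 2
use: trace(a^-2 b a b) = trace(b a b a^-1) trace(a) - trace(b a b)  (eliminate a^-1) = x^2*y*z - x^3 - x*z^2 - y*z + 3*x
use: trace(b^-1 a^-2 b a) = trace(a^-2 b a) trace(b) - trace(a^-2 b a b)  (eliminate b^-1) = -x^2*y*z + x^3 + x*y^2 + x*z^2 - 3*x
trace(a^-1 b a^-1 b^-1 a^-1) = trace(b^-1 a^-2 b) trace(a) - trace(b^-1 a^-2 b a)  (eliminate a^-1) = x^2*y*z - x*y^2 - x*z^2 + x
apply: trace(a^-1 b a^-1) = trace(b a^-1) trace(a) - trace(b)  (eliminate a^-1) = x^2*y - x*z - y
apply: trace(b^2) = trace(b) trace(b) - trace(1)  (reduce the b square) = y^2 - 2
apply: trace(b a^-1 b) = trace(b^2) trace(a) - trace(b^2 a)  (eliminate a^-1) = x*y^2 - y*z - x
trace(b a b^2) = trace(b) trace(a b^2) - trace(a b)  (reduce the b square) = y^2*z - x*y - z
apply: trace(a b a) = trace(a) trace(b a) - trace(b)  (reduce the a square) = x*z - y
trace(b a b^2 a) = trace(b) trace(a b a b) - trace(a b a)  (reduce the b square) = y*z^2 - x*z - y
use: trace(b a^-1 b a b) = trace(b a b^2) trace(a) - trace(b a b^2 a)  (eliminate a^-1) = x*y^2*z - x^2*y - y*z^2 + y
apply: trace(b a b a b a) = trace(b a) trace(b a b a) - trace(b^-1 a^-1)  (split on b) = z^3 - 3*z
trace(b a^-1 b a b a) = trace(b a b a b) trace(a) - trace(b a b a b a)  (eliminate a^-1) = x*y*z^2 - x^2*z - z^3 - x*y + 3*z
apply: trace(a b a^-1 b a^-1 b) = trace(b a^-1 b a b) trace(a) - trace(b a^-1 b a b a)  (eliminate a^-1) = x^2*y^2*z - x^3*y - 2*x*y*z^2 + x^2*z + z^3 + 2*x*y - 3*z
use: trace(b a^-1 b a^-1 b^-1 a) = trace(a b a^-1 b a^-1) trace(b) - trace(a b a^-1 b a^-1 b)  (eliminate b^-1) = -x^2*y^2*z + x^3*y + x*y^3 + 2*x*y*z^2 - x^2*z - y^2*z - z^3 - 3*x*y + 3*z
use: trace(a^-1 b a^-1 b^-1 a^-1 b) = trace(b a^-1 b a^-1 b^-1) trace(a) - trace(b a^-1 b a^-1 b^-1 a)  (eliminate a^-1) = x^2*y^2*z - x*y^3 - 2*x*y*z^2 + y^2*z + z^3 + 2*x*y - 3*z
trace(a^-1 b^-1 a^-1 b a^-1 b^-1) = trace(a^-1 b a^-1 b^-1 a^-1) trace(b) - trace(a^-1 b a^-1 b^-1 a^-1 b)  (eliminate b^-1) = x*y*z^2 - y^2*z - z^3 - x*y + 3*z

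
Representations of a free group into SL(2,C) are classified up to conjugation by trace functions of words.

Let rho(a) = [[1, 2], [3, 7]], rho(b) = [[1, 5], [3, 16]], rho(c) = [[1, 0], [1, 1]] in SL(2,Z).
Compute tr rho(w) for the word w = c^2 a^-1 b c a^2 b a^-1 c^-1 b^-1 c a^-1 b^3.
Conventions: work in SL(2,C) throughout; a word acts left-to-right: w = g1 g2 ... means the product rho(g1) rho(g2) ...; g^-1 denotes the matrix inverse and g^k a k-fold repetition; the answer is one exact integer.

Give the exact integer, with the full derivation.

rho(c) = [[1, 0], [1, 1]]
... * rho(c) = [[1, 0], [1, 1]]  ->  [[1, 0], [2, 1]]
... * rho(a^-1) = [[7, -2], [-3, 1]]  ->  [[7, -2], [11, -3]]
... * rho(b) = [[1, 5], [3, 16]]  ->  [[1, 3], [2, 7]]
... * rho(c) = [[1, 0], [1, 1]]  ->  [[4, 3], [9, 7]]
... * rho(a) = [[1, 2], [3, 7]]  ->  [[13, 29], [30, 67]]
... * rho(a) = [[1, 2], [3, 7]]  ->  [[100, 229], [231, 529]]
... * rho(b) = [[1, 5], [3, 16]]  ->  [[787, 4164], [1818, 9619]]
... * rho(a^-1) = [[7, -2], [-3, 1]]  ->  [[-6983, 2590], [-16131, 5983]]
... * rho(c^-1) = [[1, 0], [-1, 1]]  ->  [[-9573, 2590], [-22114, 5983]]
... * rho(b^-1) = [[16, -5], [-3, 1]]  ->  [[-160938, 50455], [-371773, 116553]]
... * rho(c) = [[1, 0], [1, 1]]  ->  [[-110483, 50455], [-255220, 116553]]
... * rho(a^-1) = [[7, -2], [-3, 1]]  ->  [[-924746, 271421], [-2136199, 626993]]
... * rho(b) = [[1, 5], [3, 16]]  ->  [[-110483, -280994], [-255220, -649107]]
... * rho(b) = [[1, 5], [3, 16]]  ->  [[-953465, -5048319], [-2202541, -11661812]]
... * rho(b) = [[1, 5], [3, 16]]  ->  [[-16098422, -85540429], [-37187977, -197601697]]
tr = -16098422 + -197601697 = -213700119

-213700119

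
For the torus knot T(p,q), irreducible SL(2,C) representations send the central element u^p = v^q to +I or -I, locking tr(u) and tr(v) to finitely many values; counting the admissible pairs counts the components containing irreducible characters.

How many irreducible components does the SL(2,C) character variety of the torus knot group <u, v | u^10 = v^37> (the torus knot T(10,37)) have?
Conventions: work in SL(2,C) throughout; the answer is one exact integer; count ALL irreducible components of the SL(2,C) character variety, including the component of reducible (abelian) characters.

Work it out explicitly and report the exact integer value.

163

Gamma = < u, v | u^10 = v^37 > (torus knot T(10,37)); the central element u^10 = v^37 acts as +I or -I in any irreducible SL(2,C) representation.
So on each irreducible component the traces are pinned: tr(u) = 2*cos(pi*alpha/10) with 1 <= alpha <= 9, tr(v) = 2*cos(pi*beta/37) with 1 <= beta <= 36.
u^10 = (-1)^alpha I and v^37 = (-1)^beta I must agree, so alpha and beta have equal parity.
Enumerate parity-matched pairs: 5*18 odd-odd plus 4*18 even-even gives 162.
That is 162 components of irreducible characters, and with the reducible (abelian) component the total is 163.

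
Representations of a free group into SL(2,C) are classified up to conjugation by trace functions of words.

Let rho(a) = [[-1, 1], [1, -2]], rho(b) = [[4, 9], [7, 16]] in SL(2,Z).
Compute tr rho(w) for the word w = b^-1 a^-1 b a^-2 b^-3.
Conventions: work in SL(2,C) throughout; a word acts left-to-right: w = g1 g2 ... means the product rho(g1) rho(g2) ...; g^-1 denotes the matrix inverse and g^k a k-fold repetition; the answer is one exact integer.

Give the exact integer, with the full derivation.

-9472140

rho(b^-1) = [[16, -9], [-7, 4]]
... * rho(a^-1) = [[-2, -1], [-1, -1]]  ->  [[-23, -7], [10, 3]]
... * rho(b) = [[4, 9], [7, 16]]  ->  [[-141, -319], [61, 138]]
... * rho(a^-1) = [[-2, -1], [-1, -1]]  ->  [[601, 460], [-260, -199]]
... * rho(a^-1) = [[-2, -1], [-1, -1]]  ->  [[-1662, -1061], [719, 459]]
... * rho(b^-1) = [[16, -9], [-7, 4]]  ->  [[-19165, 10714], [8291, -4635]]
... * rho(b^-1) = [[16, -9], [-7, 4]]  ->  [[-381638, 215341], [165101, -93159]]
... * rho(b^-1) = [[16, -9], [-7, 4]]  ->  [[-7613595, 4296106], [3293729, -1858545]]
tr = -7613595 + -1858545 = -9472140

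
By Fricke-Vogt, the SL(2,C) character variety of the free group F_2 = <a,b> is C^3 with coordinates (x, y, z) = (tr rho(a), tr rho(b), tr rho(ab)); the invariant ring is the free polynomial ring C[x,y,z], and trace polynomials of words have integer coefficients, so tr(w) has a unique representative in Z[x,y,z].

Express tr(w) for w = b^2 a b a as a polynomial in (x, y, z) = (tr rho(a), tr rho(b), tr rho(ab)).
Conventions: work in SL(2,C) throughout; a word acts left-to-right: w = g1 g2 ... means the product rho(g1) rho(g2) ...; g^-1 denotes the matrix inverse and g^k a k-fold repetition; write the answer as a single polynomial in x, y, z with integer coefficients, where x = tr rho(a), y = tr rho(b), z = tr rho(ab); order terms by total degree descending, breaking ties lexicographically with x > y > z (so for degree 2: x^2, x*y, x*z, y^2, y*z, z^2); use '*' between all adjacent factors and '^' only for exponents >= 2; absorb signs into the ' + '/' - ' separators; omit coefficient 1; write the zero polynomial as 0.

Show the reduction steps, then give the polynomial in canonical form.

tr(a b a b) = tr(a b) tr(a b) - tr(1) = z^2 - 2
tr(a b a) = tr(a) tr(b a) - tr(b) = x*z - y
tr(b^2 a b a) = tr(b) tr(a b a b) - tr(a b a) = y*z^2 - x*z - y

y*z^2 - x*z - y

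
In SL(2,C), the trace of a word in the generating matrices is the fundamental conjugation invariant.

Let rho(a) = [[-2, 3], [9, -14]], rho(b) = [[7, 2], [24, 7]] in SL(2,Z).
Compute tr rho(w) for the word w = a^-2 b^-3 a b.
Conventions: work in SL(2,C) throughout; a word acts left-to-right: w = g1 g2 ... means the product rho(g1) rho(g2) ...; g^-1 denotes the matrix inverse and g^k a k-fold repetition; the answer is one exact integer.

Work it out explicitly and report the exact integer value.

12467228

rho(a^-1) = [[-14, -3], [-9, -2]]
... * rho(a^-1) = [[-14, -3], [-9, -2]]  ->  [[223, 48], [144, 31]]
... * rho(b^-1) = [[7, -2], [-24, 7]]  ->  [[409, -110], [264, -71]]
... * rho(b^-1) = [[7, -2], [-24, 7]]  ->  [[5503, -1588], [3552, -1025]]
... * rho(b^-1) = [[7, -2], [-24, 7]]  ->  [[76633, -22122], [49464, -14279]]
... * rho(a) = [[-2, 3], [9, -14]]  ->  [[-352364, 539607], [-227439, 348298]]
... * rho(b) = [[7, 2], [24, 7]]  ->  [[10484020, 3072521], [6767079, 1983208]]
tr = 10484020 + 1983208 = 12467228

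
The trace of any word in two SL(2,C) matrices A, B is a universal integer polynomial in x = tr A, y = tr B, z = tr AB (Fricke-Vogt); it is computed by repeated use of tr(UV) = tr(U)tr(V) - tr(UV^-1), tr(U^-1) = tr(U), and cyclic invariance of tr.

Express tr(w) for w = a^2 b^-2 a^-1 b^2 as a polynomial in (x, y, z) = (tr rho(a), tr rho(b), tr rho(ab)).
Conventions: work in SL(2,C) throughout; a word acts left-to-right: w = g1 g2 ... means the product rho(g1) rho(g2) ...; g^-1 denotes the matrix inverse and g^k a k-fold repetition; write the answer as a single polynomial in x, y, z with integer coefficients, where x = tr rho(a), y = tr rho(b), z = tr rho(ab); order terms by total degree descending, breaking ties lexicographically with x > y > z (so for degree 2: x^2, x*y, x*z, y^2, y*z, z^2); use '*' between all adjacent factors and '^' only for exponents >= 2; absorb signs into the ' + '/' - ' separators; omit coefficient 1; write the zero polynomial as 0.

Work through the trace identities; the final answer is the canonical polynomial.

-x^2*y^3*z + x^3*y^2 + x*y^4 + x*y^2*z^2 - 4*x*y^2 + x

and trace(a^2) = trace(a) trace(a) - trace(1)  (reduce the a square) = x^2 - 2
next, trace(a^2 b) = trace(a) trace(b a) - trace(b)  (reduce the a square) = x*z - y
trace(a b^2 a) = trace(b) trace(a^2 b) - trace(a^2)  (reduce the b square) = x*y*z - x^2 - y^2 + 2
trace(a b^2) = trace(b) trace(a b) - trace(a)  (reduce the b square) = y*z - x
next, trace(a b^2 a^2) = trace(a) trace(a b^2 a) - trace(a b^2)  (reduce the a square) = x^2*y*z - x^3 - x*y^2 - y*z + 3*x
trace(b a b a) = trace(a b) trace(a b) - trace(1)  (split on a) = z^2 - 2
next, trace(a^2 b a b) = trace(a) trace(b a b a) - trace(b a b)  (reduce the a square) = x*z^2 - y*z - x
next, trace(a^2 b a) = trace(a) trace(a b a) - trace(a b)  (reduce the a square) = x^2*z - x*y - z
and trace(a b^2 a^2 b) = trace(b) trace(a^2 b a b) - trace(a^2 b a)  (reduce the b square) = x*y*z^2 - x^2*z - y^2*z + z
and trace(a b^2 a^2 b^-1) = trace(a b^2 a^2) trace(b) - trace(a b^2 a^2 b)  (eliminate b^-1) = x^2*y^2*z - x^3*y - x*y^3 - x*y*z^2 + x^2*z + 3*x*y - z
trace(b^2 a^2 b^-2 a) = trace(a b^2 a^2 b^-1) trace(b) - trace(a b^2 a^2)  (eliminate b^-1) = x^2*y^3*z - x^3*y^2 - x*y^4 - x*y^2*z^2 + x^3 + 4*x*y^2 - 3*x
trace(a^2 b^-2 a^-1 b^2) = trace(b^2 a^2 b^-2) trace(a) - trace(b^2 a^2 b^-2 a)  (eliminate a^-1) = -x^2*y^3*z + x^3*y^2 + x*y^4 + x*y^2*z^2 - 4*x*y^2 + x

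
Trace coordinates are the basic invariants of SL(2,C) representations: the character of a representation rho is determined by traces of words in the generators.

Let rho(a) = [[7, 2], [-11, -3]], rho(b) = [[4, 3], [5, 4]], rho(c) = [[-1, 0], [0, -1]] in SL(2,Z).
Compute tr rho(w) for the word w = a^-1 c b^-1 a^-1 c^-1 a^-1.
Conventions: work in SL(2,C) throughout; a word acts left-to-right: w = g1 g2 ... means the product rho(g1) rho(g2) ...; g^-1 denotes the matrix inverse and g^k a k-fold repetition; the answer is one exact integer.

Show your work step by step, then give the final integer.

-137

rho(a^-1) = [[-3, -2], [11, 7]]
... * rho(c) = [[-1, 0], [0, -1]]  ->  [[3, 2], [-11, -7]]
... * rho(b^-1) = [[4, -3], [-5, 4]]  ->  [[2, -1], [-9, 5]]
... * rho(a^-1) = [[-3, -2], [11, 7]]  ->  [[-17, -11], [82, 53]]
... * rho(c^-1) = [[-1, 0], [0, -1]]  ->  [[17, 11], [-82, -53]]
... * rho(a^-1) = [[-3, -2], [11, 7]]  ->  [[70, 43], [-337, -207]]
tr = 70 + -207 = -137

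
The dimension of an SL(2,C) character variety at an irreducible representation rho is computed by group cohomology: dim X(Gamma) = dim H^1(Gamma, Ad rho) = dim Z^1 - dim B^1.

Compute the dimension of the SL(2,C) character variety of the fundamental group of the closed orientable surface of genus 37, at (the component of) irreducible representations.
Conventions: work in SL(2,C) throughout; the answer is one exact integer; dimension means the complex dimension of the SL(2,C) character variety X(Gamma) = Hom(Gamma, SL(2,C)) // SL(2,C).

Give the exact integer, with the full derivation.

216

pi_1 of the closed genus-37 surface has 74 generators bound by the single product-of-commutators relator.
A cocycle assigns one sl_2 vector per generator subject to the relator condition d_2(z) = 0: dim of the unconstrained space is 3*2g = 222.
H^2 = coker(d_2) is dual to H^0 = 0 at irreducible rho (Poincare duality), so d_2 is onto: dim Z^1 = 219.
As always at irreducible rho, dim B^1 = 3.
Hence dim X = 219 - 3 = 216.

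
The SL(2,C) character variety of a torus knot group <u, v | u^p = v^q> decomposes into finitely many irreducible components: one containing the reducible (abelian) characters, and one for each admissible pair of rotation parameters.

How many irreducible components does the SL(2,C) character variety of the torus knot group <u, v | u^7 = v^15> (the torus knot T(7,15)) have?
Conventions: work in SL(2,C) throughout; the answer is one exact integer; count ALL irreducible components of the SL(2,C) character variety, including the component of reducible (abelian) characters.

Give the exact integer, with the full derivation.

In the torus knot group T(7,15), u^7 = v^15 is central, so an irreducible representation sends it to +I or -I (Schur).
This locks tr(u) to 2*cos(pi*alpha/7), alpha in 1..6, and tr(v) to 2*cos(pi*beta/15), beta in 1..14, on each component of irreducible characters.
The two central values (-1)^alpha I and (-1)^beta I must be the same matrix, so alpha and beta share a parity.
Enumerate parity-matched pairs: 3*7 odd-odd plus 3*7 even-even gives 42.
That is 42 components of irreducible characters, and with the reducible (abelian) component the total is 43.

43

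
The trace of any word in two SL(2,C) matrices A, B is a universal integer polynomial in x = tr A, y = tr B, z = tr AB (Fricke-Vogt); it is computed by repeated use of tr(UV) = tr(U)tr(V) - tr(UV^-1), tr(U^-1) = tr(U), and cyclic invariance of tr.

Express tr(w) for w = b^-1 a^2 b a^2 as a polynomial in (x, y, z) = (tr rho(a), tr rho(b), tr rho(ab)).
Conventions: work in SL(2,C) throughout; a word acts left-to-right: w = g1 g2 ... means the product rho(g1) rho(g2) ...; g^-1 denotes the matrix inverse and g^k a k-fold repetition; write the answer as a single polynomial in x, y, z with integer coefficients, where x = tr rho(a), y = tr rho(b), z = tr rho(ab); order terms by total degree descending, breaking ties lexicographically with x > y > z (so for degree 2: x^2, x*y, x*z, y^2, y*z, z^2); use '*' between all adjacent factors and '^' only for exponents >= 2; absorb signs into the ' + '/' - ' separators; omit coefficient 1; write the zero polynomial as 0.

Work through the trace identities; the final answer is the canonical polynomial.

x^3*y*z - x^2*y^2 - x^2*z^2 + 2

use: trace(a b a) = trace(a) * trace(b a) - trace(b)  (reduce the a square) = x*z - y
trace(a^2 b a) = trace(a) * trace(a b a) - trace(a b)  (reduce the a square) = x^2*z - x*y - z
apply: trace(a^2 b a^2) = trace(a) * trace(a^2 b a) - trace(a^2 b)  (reduce the a square) = x^3*z - x^2*y - 2*x*z + y
trace(b a b a) = trace(a b) * trace(a b) - trace(1)  (split on a) = z^2 - 2
trace(b a b) = trace(b) * trace(a b) - trace(a)  (reduce the b square) = y*z - x
trace(b a^2 b a) = trace(a) * trace(b a b a) - trace(b a b)  (reduce the a square) = x*z^2 - y*z - x
apply: trace(b^2) = trace(b) * trace(b) - trace(1)  (reduce the b square) = y^2 - 2
trace(b a^2 b) = trace(a) * trace(b^2 a) - trace(b^2)  (reduce the a square) = x*y*z - x^2 - y^2 + 2
trace(a^2 b a^2 b) = trace(a) * trace(b a^2 b a) - trace(b a^2 b)  (reduce the a square) = x^2*z^2 - 2*x*y*z + y^2 - 2
apply: trace(b^-1 a^2 b a^2) = trace(a^2 b a^2) * trace(b) - trace(a^2 b a^2 b)  (eliminate b^-1) = x^3*y*z - x^2*y^2 - x^2*z^2 + 2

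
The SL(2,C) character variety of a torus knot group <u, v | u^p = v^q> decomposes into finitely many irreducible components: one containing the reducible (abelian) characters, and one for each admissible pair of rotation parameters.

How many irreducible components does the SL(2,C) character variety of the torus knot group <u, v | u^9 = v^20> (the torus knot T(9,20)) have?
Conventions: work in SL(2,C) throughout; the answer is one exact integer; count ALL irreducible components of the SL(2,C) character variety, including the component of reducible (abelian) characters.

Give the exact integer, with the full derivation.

Gamma = < u, v | u^9 = v^20 > (torus knot T(9,20)); the central element u^9 = v^20 acts as +I or -I in any irreducible SL(2,C) representation.
This locks tr(u) to 2*cos(pi*alpha/9), alpha in 1..8, and tr(v) to 2*cos(pi*beta/20), beta in 1..19, on each component of irreducible characters.
The two central values (-1)^alpha I and (-1)^beta I must be the same matrix, so alpha and beta share a parity.
count pairs: odd alpha (4 choices) x odd beta (10), plus even alpha (4) x even beta (9): 4*10 + 4*9 = 76.
Total: 76 irreducible-character components + 1 reducible (abelian) component = 77.

77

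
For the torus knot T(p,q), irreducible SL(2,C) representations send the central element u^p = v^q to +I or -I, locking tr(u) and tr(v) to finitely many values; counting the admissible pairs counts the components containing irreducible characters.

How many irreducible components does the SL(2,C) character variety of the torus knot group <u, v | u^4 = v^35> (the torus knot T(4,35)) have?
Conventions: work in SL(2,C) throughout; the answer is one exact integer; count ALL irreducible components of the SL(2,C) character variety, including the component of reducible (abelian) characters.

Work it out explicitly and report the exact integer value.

Gamma = < u, v | u^4 = v^35 > (torus knot T(4,35)); the central element u^4 = v^35 acts as +I or -I in any irreducible SL(2,C) representation.
On an irreducible component, tr(u) is locked at 2*cos(pi*alpha/4) for some alpha in 1..3, and tr(v) at 2*cos(pi*beta/35) for some beta in 1..34.
u^4 = (-1)^alpha I and v^35 = (-1)^beta I must agree, so alpha and beta have equal parity.
Enumerate parity-matched pairs: 2*17 odd-odd plus 1*17 even-even gives 51.
That is 51 components of irreducible characters, and with the reducible (abelian) component the total is 52.

52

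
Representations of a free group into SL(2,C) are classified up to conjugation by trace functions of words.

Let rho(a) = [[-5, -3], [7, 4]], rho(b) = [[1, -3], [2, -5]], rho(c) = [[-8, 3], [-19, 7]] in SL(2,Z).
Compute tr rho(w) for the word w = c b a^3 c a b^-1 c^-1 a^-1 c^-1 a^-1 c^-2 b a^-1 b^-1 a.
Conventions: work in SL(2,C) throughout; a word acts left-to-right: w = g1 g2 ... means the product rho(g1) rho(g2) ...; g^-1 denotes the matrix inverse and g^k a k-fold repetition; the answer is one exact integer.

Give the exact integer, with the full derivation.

-825702097870

rho(c) = [[-8, 3], [-19, 7]]
... * rho(b) = [[1, -3], [2, -5]]  ->  [[-2, 9], [-5, 22]]
... * rho(a) = [[-5, -3], [7, 4]]  ->  [[73, 42], [179, 103]]
... * rho(a) = [[-5, -3], [7, 4]]  ->  [[-71, -51], [-174, -125]]
... * rho(a) = [[-5, -3], [7, 4]]  ->  [[-2, 9], [-5, 22]]
... * rho(c) = [[-8, 3], [-19, 7]]  ->  [[-155, 57], [-378, 139]]
... * rho(a) = [[-5, -3], [7, 4]]  ->  [[1174, 693], [2863, 1690]]
... * rho(b^-1) = [[-5, 3], [-2, 1]]  ->  [[-7256, 4215], [-17695, 10279]]
... * rho(c^-1) = [[7, -3], [19, -8]]  ->  [[29293, -11952], [71436, -29147]]
... * rho(a^-1) = [[4, 3], [-7, -5]]  ->  [[200836, 147639], [489773, 360043]]
... * rho(c^-1) = [[7, -3], [19, -8]]  ->  [[4210993, -1783620], [10269228, -4349663]]
... * rho(a^-1) = [[4, 3], [-7, -5]]  ->  [[29329312, 21551079], [71524553, 52555999]]
... * rho(c^-1) = [[7, -3], [19, -8]]  ->  [[614775685, -260396568], [1499235852, -635021651]]
... * rho(c^-1) = [[7, -3], [19, -8]]  ->  [[-644104997, 238845489], [-1570760405, 582465652]]
... * rho(b) = [[1, -3], [2, -5]]  ->  [[-166414019, 738087546], [-405829101, 1799952955]]
... * rho(a^-1) = [[4, 3], [-7, -5]]  ->  [[-5832268898, -4189679787], [-14222987089, -10217252078]]
... * rho(b^-1) = [[-5, 3], [-2, 1]]  ->  [[37540704064, -21686486481], [91549439601, -52886213345]]
... * rho(a) = [[-5, -3], [7, 4]]  ->  [[-339508925687, -199368058116], [-827950691420, -486193172183]]
tr = -339508925687 + -486193172183 = -825702097870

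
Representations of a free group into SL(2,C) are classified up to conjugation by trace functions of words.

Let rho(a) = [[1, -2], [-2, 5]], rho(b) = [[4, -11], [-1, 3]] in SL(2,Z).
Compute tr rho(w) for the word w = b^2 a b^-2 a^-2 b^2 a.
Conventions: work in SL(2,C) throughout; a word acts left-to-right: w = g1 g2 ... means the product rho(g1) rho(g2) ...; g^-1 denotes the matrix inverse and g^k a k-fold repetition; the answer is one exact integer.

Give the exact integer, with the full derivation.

10754567

rho(b) = [[4, -11], [-1, 3]]
... * rho(b) = [[4, -11], [-1, 3]]  ->  [[27, -77], [-7, 20]]
... * rho(a) = [[1, -2], [-2, 5]]  ->  [[181, -439], [-47, 114]]
... * rho(b^-1) = [[3, 11], [1, 4]]  ->  [[104, 235], [-27, -61]]
... * rho(b^-1) = [[3, 11], [1, 4]]  ->  [[547, 2084], [-142, -541]]
... * rho(a^-1) = [[5, 2], [2, 1]]  ->  [[6903, 3178], [-1792, -825]]
... * rho(a^-1) = [[5, 2], [2, 1]]  ->  [[40871, 16984], [-10610, -4409]]
... * rho(b) = [[4, -11], [-1, 3]]  ->  [[146500, -398629], [-38031, 103483]]
... * rho(b) = [[4, -11], [-1, 3]]  ->  [[984629, -2807387], [-255607, 728790]]
... * rho(a) = [[1, -2], [-2, 5]]  ->  [[6599403, -16006193], [-1713187, 4155164]]
tr = 6599403 + 4155164 = 10754567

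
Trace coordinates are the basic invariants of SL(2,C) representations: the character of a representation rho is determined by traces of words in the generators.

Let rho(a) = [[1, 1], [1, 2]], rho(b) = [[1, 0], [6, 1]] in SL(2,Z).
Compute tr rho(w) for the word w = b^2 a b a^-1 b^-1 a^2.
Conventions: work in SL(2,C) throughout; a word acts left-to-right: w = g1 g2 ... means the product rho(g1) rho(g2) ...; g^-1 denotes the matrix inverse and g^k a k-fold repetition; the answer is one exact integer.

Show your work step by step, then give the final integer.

rho(b) = [[1, 0], [6, 1]]
... * rho(b) = [[1, 0], [6, 1]]  ->  [[1, 0], [12, 1]]
... * rho(a) = [[1, 1], [1, 2]]  ->  [[1, 1], [13, 14]]
... * rho(b) = [[1, 0], [6, 1]]  ->  [[7, 1], [97, 14]]
... * rho(a^-1) = [[2, -1], [-1, 1]]  ->  [[13, -6], [180, -83]]
... * rho(b^-1) = [[1, 0], [-6, 1]]  ->  [[49, -6], [678, -83]]
... * rho(a) = [[1, 1], [1, 2]]  ->  [[43, 37], [595, 512]]
... * rho(a) = [[1, 1], [1, 2]]  ->  [[80, 117], [1107, 1619]]
tr = 80 + 1619 = 1699

1699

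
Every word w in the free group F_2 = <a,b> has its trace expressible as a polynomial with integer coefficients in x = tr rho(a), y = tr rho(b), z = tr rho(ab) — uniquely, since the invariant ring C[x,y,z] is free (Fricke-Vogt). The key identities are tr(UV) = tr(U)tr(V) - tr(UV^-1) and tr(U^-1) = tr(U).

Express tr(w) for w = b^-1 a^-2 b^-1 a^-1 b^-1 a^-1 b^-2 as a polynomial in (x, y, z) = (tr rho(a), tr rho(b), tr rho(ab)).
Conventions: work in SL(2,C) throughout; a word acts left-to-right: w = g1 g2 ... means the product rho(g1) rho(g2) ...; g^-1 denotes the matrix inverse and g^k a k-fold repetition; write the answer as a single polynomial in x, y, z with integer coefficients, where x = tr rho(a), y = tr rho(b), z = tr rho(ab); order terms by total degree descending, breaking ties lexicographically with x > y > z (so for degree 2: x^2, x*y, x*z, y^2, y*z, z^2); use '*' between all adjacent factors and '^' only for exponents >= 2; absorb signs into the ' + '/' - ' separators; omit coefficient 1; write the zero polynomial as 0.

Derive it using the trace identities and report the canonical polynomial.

use: tr(b^-1) = tr(b) = y
tr(b^-2) = tr(b^-1) tr(b) - tr(1) = y^2 - 2
tr(a b^-1) = tr(a) tr(b) - tr(a b) = x*y - z
use: tr(b^-2 a) = tr(a b^-1) tr(b) - tr(a) = x*y^2 - y*z - x
tr(b^-2 a^-1) = tr(b^-2) tr(a) - tr(b^-2 a) = y*z - x
use: tr(b^-2 a^-1 b^-1) = tr(b^-2 a^-1) tr(b) - tr(b^-2 a^-1 b) = y^2*z - x*y - z
tr(a b a) = tr(a) tr(b a) - tr(b) = x*z - y
apply: tr(a b a b) = tr(b a) tr(b a) - tr(1)   [split at repeated b] = z^2 - 2
apply: tr(b a b^-1 a) = tr(a b a) tr(b) - tr(a b a b) = x*y*z - y^2 - z^2 + 2
apply: tr(b^-1 a^-1 b a) = tr(b a b^-1) tr(a) - tr(b a b^-1 a) = -x*y*z + x^2 + y^2 + z^2 - 2
tr(a b^-2 a^-1 b) = tr(b^-1 a^-1 b a) tr(b) - tr(b^-1 a^-1 b a b) = -x*y^2*z + x^2*y + y^3 + y*z^2 - 3*y
tr(b^-2 a^-1 b^-1 a) = tr(a b^-2 a^-1) tr(b) - tr(a b^-2 a^-1 b) = x*y^2*z - x^2*y - y*z^2 + y
tr(b^-2 a^-1 b^-1 a^-1) = tr(b^-2 a^-1 b^-1) tr(a) - tr(b^-2 a^-1 b^-1 a) = y*z^2 - x*z - y
use: tr(a^-1 b^-2 a^-1 b^-1 a^-1) = tr(b^-2 a^-1 b^-1 a^-1) tr(a) - tr(b^-2 a^-1 b^-1) = x*y*z^2 - x^2*z - y^2*z + z
apply: tr(a^-1 b a b) = tr(b a b) tr(a) - tr(b a b a) = x*y*z - x^2 - z^2 + 2
apply: tr(a^-2 b a b) = tr(a^-1 b a b) tr(a) - tr(a^-1 b a b a) = x^2*y*z - x^3 - x*z^2 - y*z + 3*x
tr(a^-2 b a b^-1) = tr(a^-2 b a) tr(b) - tr(a^-2 b a b) = -x^2*y*z + x^3 + x*y^2 + x*z^2 - 3*x
tr(b^-2 a^-2 b a) = tr(a^-2 b a b^-1) tr(b) - tr(a^-2 b a) = -x^2*y^2*z + x^3*y + x*y^3 + x*y*z^2 - 4*x*y + z
tr(a^-1 b a^-1 b^-2 a^-1) = tr(b^-2 a^-2 b) tr(a) - tr(b^-2 a^-2 b a) = x^2*y^2*z - x^3*y - x*y^3 - x*y*z^2 + x^2*z + 3*x*y - z
use: tr(a^2) = tr(a) tr(a) - tr(1) = x^2 - 2
use: tr(b a^2 b) = tr(b) tr(a^2 b) - tr(a^2) = x*y*z - x^2 - y^2 + 2
tr(b a^2 b a) = tr(a) tr(b a b a) - tr(b a b) = x*z^2 - y*z - x
tr(a b a^-1 b a) = tr(b a^2 b) tr(a) - tr(b a^2 b a) = x^2*y*z - x^3 - x*y^2 - x*z^2 + y*z + 3*x
apply: tr(b a b a b a) = tr(b a) tr(b a b a) - tr(b^-1 a^-1)   [split at repeated b] = z^3 - 3*z
tr(a b a^-1 b a b) = tr(b a b a b) tr(a) - tr(b a b a b a) = x*y*z^2 - x^2*z - z^3 - x*y + 3*z
tr(b^-1 a b a^-1 b a) = tr(a b a^-1 b a) tr(b) - tr(a b a^-1 b a b) = x^2*y^2*z - x^3*y - x*y^3 - 2*x*y*z^2 + x^2*z + y^2*z + z^3 + 4*x*y - 3*z
use: tr(a b a^-1 b a^-1 b^-1) = tr(b^-1 a b a^-1 b) tr(a) - tr(b^-1 a b a^-1 b a) = -x^2*y^2*z + x^3*y + x*y^3 + 2*x*y*z^2 - x^2*z - y^2*z - z^3 - 3*x*y + 3*z
use: tr(b a^-1 b a^-1 b^-2 a) = tr(a b a^-1 b a^-1 b^-1) tr(b) - tr(a b a^-1 b a^-1) = -x^2*y^3*z + x^3*y^2 + x*y^4 + 2*x*y^2*z^2 - x^2*y*z - y^3*z - y*z^3 - 4*x*y^2 + 4*y*z + x
tr(a^-1 b a^-1 b^-2 a^-1 b) = tr(b a^-1 b a^-1 b^-2) tr(a) - tr(b a^-1 b a^-1 b^-2 a) = x^2*y^3*z - x^3*y^2 - x*y^4 - 2*x*y^2*z^2 + 2*x^2*y*z + y^3*z + y*z^3 + 3*x*y^2 - x*z^2 - 4*y*z + x
apply: tr(a^-1 b^-2 a^-1 b^-1 a^-1 b) = tr(a^-1 b a^-1 b^-2 a^-1) tr(b) - tr(a^-1 b a^-1 b^-2 a^-1 b) = x*y^2*z^2 - x^2*y*z - y^3*z - y*z^3 + x*z^2 + 3*y*z - x
apply: tr(a^-1 b^-1 a^-1 b^-1 a^-1 b^-2) = tr(a^-1 b^-2 a^-1 b^-1 a^-1) tr(b) - tr(a^-1 b^-2 a^-1 b^-1 a^-1 b) = y*z^3 - x*z^2 - 2*y*z + x
tr(b^-1 a^-1 b^-3) = tr(b^-1 a^-1 b^-2) tr(b) - tr(b^-1 a^-1 b^-1) = y^3*z - x*y^2 - 2*y*z + x
tr(b^-2 a b^-1) = tr(b^-1 a b^-1) tr(b) - tr(b^-1 a) = x*y^3 - y^2*z - 2*x*y + z
tr(a b^-1 a) = tr(a^2) tr(b) - tr(a^2 b) = x^2*y - x*z - y
apply: tr(b^-1 a b^-1 a) = tr(a b^-1 a) tr(b) - tr(a b^-1 a b) = x^2*y^2 - 2*x*y*z + z^2 - 2
tr(b^-2 a b^-1 a) = tr(b^-1 a b^-1 a) tr(b) - tr(b^-1 a b^-1 a b) = x^2*y^3 - 2*x*y^2*z - x^2*y + y*z^2 + x*z - y
tr(b^-2 a b^-1 a^-1) = tr(b^-2 a b^-1) tr(a) - tr(b^-2 a b^-1 a) = x*y^2*z - x^2*y - y*z^2 + y
use: tr(b^-1 a^-1 b^-3 a) = tr(b^-2 a b^-1 a^-1) tr(b) - tr(b^-2 a b^-1 a^-1 b) = x*y^3*z - x^2*y^2 - y^2*z^2 - x*y*z + x^2 + y^2 + z^2 - 2
use: tr(b^-1 a^-1 b^-1 a^-1 b^-2) = tr(b^-1 a^-1 b^-3) tr(a) - tr(b^-1 a^-1 b^-3 a) = y^2*z^2 - x*y*z - y^2 - z^2 + 2
tr(a^-2 b^-1 a^-1 b^-1 a^-1 b^-2) = tr(a^-1 b^-1 a^-1 b^-1 a^-1 b^-2) tr(a) - tr(a^-1 b^-1 a^-1 b^-1 a^-1 b^-2 a) = x*y*z^3 - x^2*z^2 - y^2*z^2 - x*y*z + x^2 + y^2 + z^2 - 2
use: tr(b^-1 a^-3) = tr(a^-1 b^-1 a^-1) tr(a) - tr(a^-1 b^-1) = x^2*z - x*y - z
use: tr(a^-3) = tr(a^-2) tr(a) - tr(a^-1) = x^3 - 3*x
use: tr(a^-1 b^-2 a^-2) = tr(b^-1 a^-3) tr(b) - tr(b^-1 a^-3 b) = x^2*y*z - x^3 - x*y^2 - y*z + 3*x
apply: tr(b^-1 a^-2 b^-1 a^-1 b^-1) = tr(a^-1 b^-2 a^-2) tr(b) - tr(a^-1 b^-2 a^-2 b) = x*y*z^2 - x^2*z - y^2*z + z
tr(a^-1 b a b a b^-1) = tr(a^-1 b a b a) tr(b) - tr(a^-1 b a b a b) = -x*y*z^2 + x^2*z + y^2*z + z^3 - 3*z
tr(a b a b^-1 a^-2 b) = tr(a^-1 b a b a b^-1) tr(a) - tr(a^-1 b a b a b^-1 a) = -x^2*y*z^2 + x^3*z + x*y^2*z + x*z^3 - 4*x*z + y
use: tr(b a b^-1 a^-2 b^-1 a) = tr(a b a b^-1 a^-2) tr(b) - tr(a b a b^-1 a^-2 b) = x^2*y*z^2 - x^3*z - 2*x*y^2*z - x*z^3 + x^2*y + y^3 + y*z^2 + 4*x*z - 3*y
use: tr(a b^-1 a^-2 b^-1 a^-1 b) = tr(b a b^-1 a^-2 b^-1) tr(a) - tr(b a b^-1 a^-2 b^-1 a) = -x^2*y*z^2 + x^3*z + 2*x*y^2*z + x*z^3 - x^2*y - y^3 - y*z^2 - 3*x*z + 3*y
tr(b^-1 a^-2 b^-1 a^-1 b^-1 a) = tr(a b^-1 a^-2 b^-1 a^-1) tr(b) - tr(a b^-1 a^-2 b^-1 a^-1 b) = x^2*y*z^2 - x^3*z - x*y^2*z - x*z^3 + y*z^2 + 3*x*z - y
use: tr(a^-2 b^-1 a^-1 b^-1 a^-1 b^-1) = tr(b^-1 a^-2 b^-1 a^-1 b^-1) tr(a) - tr(b^-1 a^-2 b^-1 a^-1 b^-1 a) = x*z^3 - y*z^2 - 2*x*z + y
apply: tr(b^-1 a^-2 b^-1 a^-1 b^-1 a^-1 b^-2) = tr(a^-2 b^-1 a^-1 b^-1 a^-1 b^-2) tr(b) - tr(a^-2 b^-1 a^-1 b^-1 a^-1 b^-1) = x*y^2*z^3 - x^2*y*z^2 - y^3*z^2 - x*y^2*z - x*z^3 + x^2*y + y^3 + 2*y*z^2 + 2*x*z - 3*y

x*y^2*z^3 - x^2*y*z^2 - y^3*z^2 - x*y^2*z - x*z^3 + x^2*y + y^3 + 2*y*z^2 + 2*x*z - 3*y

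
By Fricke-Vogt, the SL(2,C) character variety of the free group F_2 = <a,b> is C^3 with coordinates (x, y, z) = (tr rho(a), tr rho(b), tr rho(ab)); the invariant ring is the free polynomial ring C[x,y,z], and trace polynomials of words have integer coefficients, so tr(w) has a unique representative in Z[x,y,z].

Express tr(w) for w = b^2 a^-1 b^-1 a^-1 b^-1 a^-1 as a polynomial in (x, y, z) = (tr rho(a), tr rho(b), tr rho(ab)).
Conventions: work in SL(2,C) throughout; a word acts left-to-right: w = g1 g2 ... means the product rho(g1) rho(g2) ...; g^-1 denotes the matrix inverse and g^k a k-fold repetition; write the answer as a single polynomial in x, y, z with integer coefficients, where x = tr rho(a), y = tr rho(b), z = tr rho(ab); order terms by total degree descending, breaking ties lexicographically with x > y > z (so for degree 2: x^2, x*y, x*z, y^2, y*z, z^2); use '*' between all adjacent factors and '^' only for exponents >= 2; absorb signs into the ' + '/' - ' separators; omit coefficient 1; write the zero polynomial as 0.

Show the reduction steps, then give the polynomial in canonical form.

tr(a^-1 b) = tr(b) * tr(a) - tr(b a) = x*y - z
tr(b^2) = tr(b) * tr(b) - tr(1) = y^2 - 2
apply: tr(b a b) = tr(b) * tr(a b) - tr(a) = y*z - x
apply: tr(b^2 a b) = tr(b) * tr(b a b) - tr(b a) = y^2*z - x*y - z
use: tr(a b a b) = tr(a b) * tr(a b) - tr(1) = z^2 - 2
use: tr(a b a) = tr(a) * tr(b a) - tr(b) = x*z - y
apply: tr(b^2 a b a) = tr(b) * tr(a b a b) - tr(a b a) = y*z^2 - x*z - y
tr(a^-1 b^2 a b) = tr(b^2 a b) * tr(a) - tr(b^2 a b a) = x*y^2*z - x^2*y - y*z^2 + y
apply: tr(b^-1 a^-1 b^2 a) = tr(a^-1 b^2 a) * tr(b) - tr(a^-1 b^2 a b) = -x*y^2*z + x^2*y + y^3 + y*z^2 - 3*y
tr(b^-1 a^-1 b^2 a^-1) = tr(b^-1 a^-1 b^2) * tr(a) - tr(b^-1 a^-1 b^2 a) = x*y^2*z - y^3 - y*z^2 - x*z + 3*y
tr(a^-1 b^2) = tr(b^2) * tr(a) - tr(b^2 a) = x*y^2 - y*z - x
tr(a^-1 b^2 a^-1) = tr(a^-1 b^2) * tr(a) - tr(a^-1 b^2 a) = x^2*y^2 - x*y*z - x^2 - y^2 + 2
use: tr(b^-1 a^-1 b^2 a^-1 b^-1) = tr(b^-1 a^-1 b^2 a^-1) * tr(b) - tr(b^-1 a^-1 b^2 a^-1 b) = x*y^3*z - x^2*y^2 - y^4 - y^2*z^2 + x^2 + 4*y^2 - 2
apply: tr(b^-1 a b a) = tr(a b a) * tr(b) - tr(a b a b) = x*y*z - y^2 - z^2 + 2
use: tr(b a^-1 b^-1 a) = tr(b^-1 a b) * tr(a) - tr(b^-1 a b a) = -x*y*z + x^2 + y^2 + z^2 - 2
apply: tr(b^3) = tr(b) * tr(b^2) - tr(b) = y^3 - 3*y
apply: tr(b a^2 b^2) = tr(a) * tr(b^3 a) - tr(b^3) = x*y^2*z - x^2*y - y^3 - x*z + 3*y
apply: tr(a b a^2 b) = tr(a) * tr(b a b a) - tr(b a b) = x*z^2 - y*z - x
apply: tr(a b a^2) = tr(a) * tr(a b a) - tr(a b) = x^2*z - x*y - z
tr(b a^2 b^2 a) = tr(b) * tr(a b a^2 b) - tr(a b a^2) = x*y*z^2 - x^2*z - y^2*z + z
tr(a b^2 a^-1 b a) = tr(b a^2 b^2) * tr(a) - tr(b a^2 b^2 a) = x^2*y^2*z - x^3*y - x*y^3 - x*y*z^2 + y^2*z + 3*x*y - z
tr(b a b a b^2) = tr(b) * tr(b a b a b) - tr(b a b a) = y^2*z^2 - x*y*z - y^2 - z^2 + 2
tr(a b a b a b) = tr(a b) * tr(a b a b) - tr(a^-1 b^-1) = z^3 - 3*z
tr(b a b a b^2 a) = tr(b) * tr(a b a b a b) - tr(a b a b a) = y*z^3 - x*z^2 - 2*y*z + x
tr(a b^2 a^-1 b a b) = tr(b a b a b^2) * tr(a) - tr(b a b a b^2 a) = x*y^2*z^2 - x^2*y*z - y*z^3 - x*y^2 + 2*y*z + x
use: tr(a b^-1 a b^2 a^-1 b) = tr(a b^2 a^-1 b a) * tr(b) - tr(a b^2 a^-1 b a b) = x^2*y^3*z - x^3*y^2 - x*y^4 - 2*x*y^2*z^2 + x^2*y*z + y^3*z + y*z^3 + 4*x*y^2 - 3*y*z - x
tr(b^2 a^-1 b^-1 a b^-1 a) = tr(a b^-1 a b^2 a^-1) * tr(b) - tr(a b^-1 a b^2 a^-1 b) = -x^2*y^3*z + x^3*y^2 + x*y^4 + 2*x*y^2*z^2 - x^2*y*z - y^3*z - y*z^3 - 4*x*y^2 + 4*y*z + x
tr(b^-1 a^-1 b^2 a^-1 b^-1 a) = tr(b^2 a^-1 b^-1 a b^-1) * tr(a) - tr(b^2 a^-1 b^-1 a b^-1 a) = x^2*y^3*z - x^3*y^2 - x*y^4 - 2*x*y^2*z^2 + y^3*z + y*z^3 + x^3 + 5*x*y^2 + x*z^2 - 4*y*z - 3*x
use: tr(b^2 a^-1 b^-1 a^-1 b^-1 a^-1) = tr(b^-1 a^-1 b^2 a^-1 b^-1) * tr(a) - tr(b^-1 a^-1 b^2 a^-1 b^-1 a) = x*y^2*z^2 - y^3*z - y*z^3 - x*y^2 - x*z^2 + 4*y*z + x

x*y^2*z^2 - y^3*z - y*z^3 - x*y^2 - x*z^2 + 4*y*z + x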